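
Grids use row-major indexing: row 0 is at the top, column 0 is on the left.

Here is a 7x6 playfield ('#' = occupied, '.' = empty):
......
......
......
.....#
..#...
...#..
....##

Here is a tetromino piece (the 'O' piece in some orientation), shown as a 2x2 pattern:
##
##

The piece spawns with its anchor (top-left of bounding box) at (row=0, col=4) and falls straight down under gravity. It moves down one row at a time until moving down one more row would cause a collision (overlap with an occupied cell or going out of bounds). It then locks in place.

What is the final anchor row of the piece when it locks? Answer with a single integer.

Spawn at (row=0, col=4). Try each row:
  row 0: fits
  row 1: fits
  row 2: blocked -> lock at row 1

Answer: 1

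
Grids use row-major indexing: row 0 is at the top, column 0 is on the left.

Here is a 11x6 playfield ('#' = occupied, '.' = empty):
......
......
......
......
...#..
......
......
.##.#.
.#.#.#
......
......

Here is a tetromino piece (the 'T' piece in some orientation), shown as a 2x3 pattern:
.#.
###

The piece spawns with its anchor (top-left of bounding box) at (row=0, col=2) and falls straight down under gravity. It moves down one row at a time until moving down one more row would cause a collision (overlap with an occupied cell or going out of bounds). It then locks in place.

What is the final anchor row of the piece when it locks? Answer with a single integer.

Answer: 2

Derivation:
Spawn at (row=0, col=2). Try each row:
  row 0: fits
  row 1: fits
  row 2: fits
  row 3: blocked -> lock at row 2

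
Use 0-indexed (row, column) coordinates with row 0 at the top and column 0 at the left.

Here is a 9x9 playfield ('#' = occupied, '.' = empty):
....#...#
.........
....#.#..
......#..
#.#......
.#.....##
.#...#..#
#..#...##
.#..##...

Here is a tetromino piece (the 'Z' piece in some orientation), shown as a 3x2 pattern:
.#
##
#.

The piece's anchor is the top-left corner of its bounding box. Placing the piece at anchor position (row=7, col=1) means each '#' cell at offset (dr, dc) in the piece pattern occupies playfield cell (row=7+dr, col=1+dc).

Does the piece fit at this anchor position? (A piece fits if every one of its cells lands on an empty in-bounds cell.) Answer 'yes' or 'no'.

Answer: no

Derivation:
Check each piece cell at anchor (7, 1):
  offset (0,1) -> (7,2): empty -> OK
  offset (1,0) -> (8,1): occupied ('#') -> FAIL
  offset (1,1) -> (8,2): empty -> OK
  offset (2,0) -> (9,1): out of bounds -> FAIL
All cells valid: no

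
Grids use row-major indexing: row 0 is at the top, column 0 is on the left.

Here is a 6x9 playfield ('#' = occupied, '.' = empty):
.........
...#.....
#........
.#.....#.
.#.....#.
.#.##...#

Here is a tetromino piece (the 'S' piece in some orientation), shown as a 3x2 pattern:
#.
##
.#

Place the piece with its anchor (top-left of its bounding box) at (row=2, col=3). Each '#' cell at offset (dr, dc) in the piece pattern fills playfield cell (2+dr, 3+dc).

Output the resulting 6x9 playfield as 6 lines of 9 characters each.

Answer: .........
...#.....
#..#.....
.#.##..#.
.#..#..#.
.#.##...#

Derivation:
Fill (2+0,3+0) = (2,3)
Fill (2+1,3+0) = (3,3)
Fill (2+1,3+1) = (3,4)
Fill (2+2,3+1) = (4,4)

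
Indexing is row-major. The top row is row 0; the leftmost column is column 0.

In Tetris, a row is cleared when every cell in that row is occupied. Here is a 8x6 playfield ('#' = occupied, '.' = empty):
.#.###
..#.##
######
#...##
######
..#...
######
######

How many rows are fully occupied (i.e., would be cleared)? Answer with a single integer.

Check each row:
  row 0: 2 empty cells -> not full
  row 1: 3 empty cells -> not full
  row 2: 0 empty cells -> FULL (clear)
  row 3: 3 empty cells -> not full
  row 4: 0 empty cells -> FULL (clear)
  row 5: 5 empty cells -> not full
  row 6: 0 empty cells -> FULL (clear)
  row 7: 0 empty cells -> FULL (clear)
Total rows cleared: 4

Answer: 4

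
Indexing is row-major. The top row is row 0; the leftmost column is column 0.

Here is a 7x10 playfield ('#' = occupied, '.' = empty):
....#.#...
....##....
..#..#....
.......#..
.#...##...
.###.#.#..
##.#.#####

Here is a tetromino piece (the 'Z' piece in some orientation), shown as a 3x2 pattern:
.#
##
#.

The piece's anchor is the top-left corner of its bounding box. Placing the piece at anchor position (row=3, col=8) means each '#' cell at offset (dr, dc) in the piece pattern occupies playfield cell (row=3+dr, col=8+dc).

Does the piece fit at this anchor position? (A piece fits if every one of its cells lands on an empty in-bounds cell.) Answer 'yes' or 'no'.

Check each piece cell at anchor (3, 8):
  offset (0,1) -> (3,9): empty -> OK
  offset (1,0) -> (4,8): empty -> OK
  offset (1,1) -> (4,9): empty -> OK
  offset (2,0) -> (5,8): empty -> OK
All cells valid: yes

Answer: yes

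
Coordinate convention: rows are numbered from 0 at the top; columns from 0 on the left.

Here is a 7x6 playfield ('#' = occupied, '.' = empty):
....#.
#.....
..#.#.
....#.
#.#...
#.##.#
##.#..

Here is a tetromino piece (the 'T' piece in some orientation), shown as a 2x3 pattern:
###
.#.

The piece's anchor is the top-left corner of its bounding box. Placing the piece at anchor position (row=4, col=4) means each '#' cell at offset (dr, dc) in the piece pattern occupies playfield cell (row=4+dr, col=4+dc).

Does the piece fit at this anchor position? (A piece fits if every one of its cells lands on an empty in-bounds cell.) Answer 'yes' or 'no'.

Check each piece cell at anchor (4, 4):
  offset (0,0) -> (4,4): empty -> OK
  offset (0,1) -> (4,5): empty -> OK
  offset (0,2) -> (4,6): out of bounds -> FAIL
  offset (1,1) -> (5,5): occupied ('#') -> FAIL
All cells valid: no

Answer: no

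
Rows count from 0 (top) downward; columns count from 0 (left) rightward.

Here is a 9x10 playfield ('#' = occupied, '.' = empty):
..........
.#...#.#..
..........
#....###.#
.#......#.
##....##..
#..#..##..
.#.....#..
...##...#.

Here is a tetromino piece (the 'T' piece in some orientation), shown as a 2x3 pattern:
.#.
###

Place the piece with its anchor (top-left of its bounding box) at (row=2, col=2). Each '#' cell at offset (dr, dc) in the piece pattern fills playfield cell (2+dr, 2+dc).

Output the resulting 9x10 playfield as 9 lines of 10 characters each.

Fill (2+0,2+1) = (2,3)
Fill (2+1,2+0) = (3,2)
Fill (2+1,2+1) = (3,3)
Fill (2+1,2+2) = (3,4)

Answer: ..........
.#...#.#..
...#......
#.######.#
.#......#.
##....##..
#..#..##..
.#.....#..
...##...#.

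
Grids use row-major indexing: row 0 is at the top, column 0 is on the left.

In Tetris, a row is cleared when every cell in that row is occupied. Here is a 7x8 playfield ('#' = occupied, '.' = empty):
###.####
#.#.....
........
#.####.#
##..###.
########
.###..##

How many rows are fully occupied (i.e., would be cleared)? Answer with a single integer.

Check each row:
  row 0: 1 empty cell -> not full
  row 1: 6 empty cells -> not full
  row 2: 8 empty cells -> not full
  row 3: 2 empty cells -> not full
  row 4: 3 empty cells -> not full
  row 5: 0 empty cells -> FULL (clear)
  row 6: 3 empty cells -> not full
Total rows cleared: 1

Answer: 1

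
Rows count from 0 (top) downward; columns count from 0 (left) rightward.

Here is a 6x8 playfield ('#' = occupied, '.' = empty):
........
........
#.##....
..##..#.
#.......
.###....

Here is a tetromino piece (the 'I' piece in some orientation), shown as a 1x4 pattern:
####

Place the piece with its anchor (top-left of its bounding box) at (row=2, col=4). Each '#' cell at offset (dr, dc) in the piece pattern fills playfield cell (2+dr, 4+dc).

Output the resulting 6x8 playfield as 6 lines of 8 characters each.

Answer: ........
........
#.######
..##..#.
#.......
.###....

Derivation:
Fill (2+0,4+0) = (2,4)
Fill (2+0,4+1) = (2,5)
Fill (2+0,4+2) = (2,6)
Fill (2+0,4+3) = (2,7)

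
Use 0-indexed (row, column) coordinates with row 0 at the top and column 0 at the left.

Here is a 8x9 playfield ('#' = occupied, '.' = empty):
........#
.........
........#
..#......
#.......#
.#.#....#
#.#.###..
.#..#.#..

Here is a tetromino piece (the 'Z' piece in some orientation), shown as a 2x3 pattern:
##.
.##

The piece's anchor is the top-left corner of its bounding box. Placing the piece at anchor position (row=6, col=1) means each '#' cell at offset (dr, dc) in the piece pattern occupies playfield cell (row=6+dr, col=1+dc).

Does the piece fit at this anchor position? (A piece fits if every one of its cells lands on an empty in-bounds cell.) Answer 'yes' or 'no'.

Check each piece cell at anchor (6, 1):
  offset (0,0) -> (6,1): empty -> OK
  offset (0,1) -> (6,2): occupied ('#') -> FAIL
  offset (1,1) -> (7,2): empty -> OK
  offset (1,2) -> (7,3): empty -> OK
All cells valid: no

Answer: no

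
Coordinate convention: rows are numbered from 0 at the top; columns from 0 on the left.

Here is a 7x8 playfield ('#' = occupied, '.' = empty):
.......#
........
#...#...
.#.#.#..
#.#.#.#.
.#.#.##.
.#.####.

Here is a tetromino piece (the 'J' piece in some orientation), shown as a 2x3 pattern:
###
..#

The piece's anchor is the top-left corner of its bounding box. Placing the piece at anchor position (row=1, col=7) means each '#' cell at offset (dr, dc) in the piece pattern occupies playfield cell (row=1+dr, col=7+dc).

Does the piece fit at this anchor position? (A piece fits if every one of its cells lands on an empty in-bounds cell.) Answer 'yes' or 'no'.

Check each piece cell at anchor (1, 7):
  offset (0,0) -> (1,7): empty -> OK
  offset (0,1) -> (1,8): out of bounds -> FAIL
  offset (0,2) -> (1,9): out of bounds -> FAIL
  offset (1,2) -> (2,9): out of bounds -> FAIL
All cells valid: no

Answer: no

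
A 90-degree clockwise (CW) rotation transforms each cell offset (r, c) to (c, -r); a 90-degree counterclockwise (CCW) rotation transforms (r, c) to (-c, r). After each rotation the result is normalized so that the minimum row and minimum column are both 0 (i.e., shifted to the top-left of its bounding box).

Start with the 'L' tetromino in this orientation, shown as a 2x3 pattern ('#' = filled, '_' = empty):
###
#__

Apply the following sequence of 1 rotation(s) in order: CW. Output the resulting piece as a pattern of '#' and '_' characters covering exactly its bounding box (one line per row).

Answer: ##
_#
_#

Derivation:
Start:
###
#__
After rotation 1 (CW):
##
_#
_#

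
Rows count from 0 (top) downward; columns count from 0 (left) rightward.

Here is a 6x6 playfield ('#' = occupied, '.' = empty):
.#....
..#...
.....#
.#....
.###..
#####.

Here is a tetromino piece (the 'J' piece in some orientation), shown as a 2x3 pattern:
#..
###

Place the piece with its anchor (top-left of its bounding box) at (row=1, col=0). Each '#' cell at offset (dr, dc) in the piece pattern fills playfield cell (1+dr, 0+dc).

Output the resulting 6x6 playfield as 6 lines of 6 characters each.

Answer: .#....
#.#...
###..#
.#....
.###..
#####.

Derivation:
Fill (1+0,0+0) = (1,0)
Fill (1+1,0+0) = (2,0)
Fill (1+1,0+1) = (2,1)
Fill (1+1,0+2) = (2,2)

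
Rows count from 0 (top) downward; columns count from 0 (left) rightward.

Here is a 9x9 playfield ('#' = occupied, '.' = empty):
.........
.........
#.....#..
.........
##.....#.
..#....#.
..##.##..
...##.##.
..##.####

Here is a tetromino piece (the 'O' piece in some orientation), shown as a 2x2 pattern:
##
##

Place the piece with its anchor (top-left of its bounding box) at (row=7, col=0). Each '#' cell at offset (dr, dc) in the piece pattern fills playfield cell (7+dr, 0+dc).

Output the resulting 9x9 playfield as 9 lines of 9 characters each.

Fill (7+0,0+0) = (7,0)
Fill (7+0,0+1) = (7,1)
Fill (7+1,0+0) = (8,0)
Fill (7+1,0+1) = (8,1)

Answer: .........
.........
#.....#..
.........
##.....#.
..#....#.
..##.##..
##.##.##.
####.####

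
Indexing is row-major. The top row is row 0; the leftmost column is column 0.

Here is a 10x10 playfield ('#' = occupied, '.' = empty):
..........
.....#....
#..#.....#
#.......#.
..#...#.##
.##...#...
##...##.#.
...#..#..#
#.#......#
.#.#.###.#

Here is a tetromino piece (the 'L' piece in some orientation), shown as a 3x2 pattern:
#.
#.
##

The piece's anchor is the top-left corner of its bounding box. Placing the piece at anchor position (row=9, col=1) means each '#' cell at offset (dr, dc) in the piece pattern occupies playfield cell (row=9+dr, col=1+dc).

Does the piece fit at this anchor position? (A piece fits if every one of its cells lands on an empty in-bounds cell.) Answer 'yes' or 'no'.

Check each piece cell at anchor (9, 1):
  offset (0,0) -> (9,1): occupied ('#') -> FAIL
  offset (1,0) -> (10,1): out of bounds -> FAIL
  offset (2,0) -> (11,1): out of bounds -> FAIL
  offset (2,1) -> (11,2): out of bounds -> FAIL
All cells valid: no

Answer: no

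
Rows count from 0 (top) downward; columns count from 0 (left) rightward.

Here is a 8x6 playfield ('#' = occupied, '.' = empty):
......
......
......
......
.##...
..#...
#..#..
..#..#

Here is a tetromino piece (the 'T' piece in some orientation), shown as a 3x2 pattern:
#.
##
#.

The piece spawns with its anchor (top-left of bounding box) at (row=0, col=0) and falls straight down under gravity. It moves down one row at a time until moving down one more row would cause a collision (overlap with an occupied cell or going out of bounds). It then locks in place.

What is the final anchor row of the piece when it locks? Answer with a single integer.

Spawn at (row=0, col=0). Try each row:
  row 0: fits
  row 1: fits
  row 2: fits
  row 3: blocked -> lock at row 2

Answer: 2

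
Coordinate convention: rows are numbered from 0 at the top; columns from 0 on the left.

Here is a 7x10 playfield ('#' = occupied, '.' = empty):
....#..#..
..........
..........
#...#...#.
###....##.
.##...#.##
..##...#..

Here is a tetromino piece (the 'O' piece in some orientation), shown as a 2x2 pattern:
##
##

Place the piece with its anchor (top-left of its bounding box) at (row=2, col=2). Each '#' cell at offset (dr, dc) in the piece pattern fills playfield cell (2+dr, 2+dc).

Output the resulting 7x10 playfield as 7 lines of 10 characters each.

Fill (2+0,2+0) = (2,2)
Fill (2+0,2+1) = (2,3)
Fill (2+1,2+0) = (3,2)
Fill (2+1,2+1) = (3,3)

Answer: ....#..#..
..........
..##......
#.###...#.
###....##.
.##...#.##
..##...#..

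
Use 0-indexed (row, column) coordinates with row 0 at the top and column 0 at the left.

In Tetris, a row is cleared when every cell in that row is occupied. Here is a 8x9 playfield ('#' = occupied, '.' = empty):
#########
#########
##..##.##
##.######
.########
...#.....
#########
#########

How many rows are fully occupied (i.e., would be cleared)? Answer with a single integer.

Answer: 4

Derivation:
Check each row:
  row 0: 0 empty cells -> FULL (clear)
  row 1: 0 empty cells -> FULL (clear)
  row 2: 3 empty cells -> not full
  row 3: 1 empty cell -> not full
  row 4: 1 empty cell -> not full
  row 5: 8 empty cells -> not full
  row 6: 0 empty cells -> FULL (clear)
  row 7: 0 empty cells -> FULL (clear)
Total rows cleared: 4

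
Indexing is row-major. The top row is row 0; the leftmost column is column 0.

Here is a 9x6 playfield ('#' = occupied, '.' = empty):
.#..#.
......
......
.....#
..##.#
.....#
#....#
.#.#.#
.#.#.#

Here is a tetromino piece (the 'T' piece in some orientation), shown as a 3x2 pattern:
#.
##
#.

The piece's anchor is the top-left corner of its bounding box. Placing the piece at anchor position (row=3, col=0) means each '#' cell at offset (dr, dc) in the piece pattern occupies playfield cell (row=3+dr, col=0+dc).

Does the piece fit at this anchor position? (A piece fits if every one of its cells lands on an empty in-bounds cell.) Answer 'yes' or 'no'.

Answer: yes

Derivation:
Check each piece cell at anchor (3, 0):
  offset (0,0) -> (3,0): empty -> OK
  offset (1,0) -> (4,0): empty -> OK
  offset (1,1) -> (4,1): empty -> OK
  offset (2,0) -> (5,0): empty -> OK
All cells valid: yes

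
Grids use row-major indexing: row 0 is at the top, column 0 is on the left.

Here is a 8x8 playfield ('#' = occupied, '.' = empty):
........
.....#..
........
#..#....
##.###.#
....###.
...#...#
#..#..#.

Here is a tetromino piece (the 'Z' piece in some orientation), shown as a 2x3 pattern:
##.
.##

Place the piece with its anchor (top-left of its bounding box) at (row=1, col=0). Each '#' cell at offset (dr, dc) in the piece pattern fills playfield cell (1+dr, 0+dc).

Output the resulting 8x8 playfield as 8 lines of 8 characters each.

Answer: ........
##...#..
.##.....
#..#....
##.###.#
....###.
...#...#
#..#..#.

Derivation:
Fill (1+0,0+0) = (1,0)
Fill (1+0,0+1) = (1,1)
Fill (1+1,0+1) = (2,1)
Fill (1+1,0+2) = (2,2)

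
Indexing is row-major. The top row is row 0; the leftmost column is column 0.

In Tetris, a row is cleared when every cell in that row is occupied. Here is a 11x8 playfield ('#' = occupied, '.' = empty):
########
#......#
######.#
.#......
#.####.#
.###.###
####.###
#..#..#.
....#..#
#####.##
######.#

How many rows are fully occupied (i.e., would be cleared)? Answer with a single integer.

Check each row:
  row 0: 0 empty cells -> FULL (clear)
  row 1: 6 empty cells -> not full
  row 2: 1 empty cell -> not full
  row 3: 7 empty cells -> not full
  row 4: 2 empty cells -> not full
  row 5: 2 empty cells -> not full
  row 6: 1 empty cell -> not full
  row 7: 5 empty cells -> not full
  row 8: 6 empty cells -> not full
  row 9: 1 empty cell -> not full
  row 10: 1 empty cell -> not full
Total rows cleared: 1

Answer: 1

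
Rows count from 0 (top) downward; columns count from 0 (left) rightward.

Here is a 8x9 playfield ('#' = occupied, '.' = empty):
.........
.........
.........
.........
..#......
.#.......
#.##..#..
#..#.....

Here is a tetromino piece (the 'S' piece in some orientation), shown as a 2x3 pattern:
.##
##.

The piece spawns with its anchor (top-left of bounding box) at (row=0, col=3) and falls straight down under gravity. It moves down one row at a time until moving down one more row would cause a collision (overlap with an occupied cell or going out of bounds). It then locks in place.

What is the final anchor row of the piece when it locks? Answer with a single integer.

Answer: 4

Derivation:
Spawn at (row=0, col=3). Try each row:
  row 0: fits
  row 1: fits
  row 2: fits
  row 3: fits
  row 4: fits
  row 5: blocked -> lock at row 4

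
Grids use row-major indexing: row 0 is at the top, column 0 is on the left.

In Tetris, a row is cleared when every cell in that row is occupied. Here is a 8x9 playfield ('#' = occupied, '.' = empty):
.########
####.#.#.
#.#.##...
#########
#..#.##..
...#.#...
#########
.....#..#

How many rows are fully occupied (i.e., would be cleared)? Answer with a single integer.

Check each row:
  row 0: 1 empty cell -> not full
  row 1: 3 empty cells -> not full
  row 2: 5 empty cells -> not full
  row 3: 0 empty cells -> FULL (clear)
  row 4: 5 empty cells -> not full
  row 5: 7 empty cells -> not full
  row 6: 0 empty cells -> FULL (clear)
  row 7: 7 empty cells -> not full
Total rows cleared: 2

Answer: 2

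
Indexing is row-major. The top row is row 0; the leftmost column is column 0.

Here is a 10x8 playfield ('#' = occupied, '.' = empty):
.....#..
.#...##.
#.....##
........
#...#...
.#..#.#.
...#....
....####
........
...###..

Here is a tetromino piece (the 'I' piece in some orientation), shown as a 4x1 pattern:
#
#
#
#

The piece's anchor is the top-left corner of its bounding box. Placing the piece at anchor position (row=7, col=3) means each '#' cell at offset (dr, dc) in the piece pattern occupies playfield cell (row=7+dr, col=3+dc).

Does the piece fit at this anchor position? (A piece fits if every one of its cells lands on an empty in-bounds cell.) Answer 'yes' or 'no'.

Check each piece cell at anchor (7, 3):
  offset (0,0) -> (7,3): empty -> OK
  offset (1,0) -> (8,3): empty -> OK
  offset (2,0) -> (9,3): occupied ('#') -> FAIL
  offset (3,0) -> (10,3): out of bounds -> FAIL
All cells valid: no

Answer: no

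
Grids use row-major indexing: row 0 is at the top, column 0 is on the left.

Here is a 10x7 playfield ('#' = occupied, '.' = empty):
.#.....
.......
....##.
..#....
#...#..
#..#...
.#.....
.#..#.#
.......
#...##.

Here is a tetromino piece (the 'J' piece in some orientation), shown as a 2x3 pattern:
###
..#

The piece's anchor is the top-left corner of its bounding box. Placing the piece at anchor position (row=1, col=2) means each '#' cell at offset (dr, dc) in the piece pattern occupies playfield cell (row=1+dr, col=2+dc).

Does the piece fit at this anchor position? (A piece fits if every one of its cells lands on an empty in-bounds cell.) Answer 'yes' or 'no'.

Check each piece cell at anchor (1, 2):
  offset (0,0) -> (1,2): empty -> OK
  offset (0,1) -> (1,3): empty -> OK
  offset (0,2) -> (1,4): empty -> OK
  offset (1,2) -> (2,4): occupied ('#') -> FAIL
All cells valid: no

Answer: no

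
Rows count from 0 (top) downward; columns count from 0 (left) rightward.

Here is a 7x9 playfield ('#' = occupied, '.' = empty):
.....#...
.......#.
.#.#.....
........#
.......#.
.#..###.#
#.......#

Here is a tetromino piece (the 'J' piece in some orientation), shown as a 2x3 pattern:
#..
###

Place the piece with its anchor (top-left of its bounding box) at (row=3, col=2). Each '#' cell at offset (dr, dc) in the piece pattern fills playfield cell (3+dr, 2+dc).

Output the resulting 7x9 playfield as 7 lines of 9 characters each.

Answer: .....#...
.......#.
.#.#.....
..#.....#
..###..#.
.#..###.#
#.......#

Derivation:
Fill (3+0,2+0) = (3,2)
Fill (3+1,2+0) = (4,2)
Fill (3+1,2+1) = (4,3)
Fill (3+1,2+2) = (4,4)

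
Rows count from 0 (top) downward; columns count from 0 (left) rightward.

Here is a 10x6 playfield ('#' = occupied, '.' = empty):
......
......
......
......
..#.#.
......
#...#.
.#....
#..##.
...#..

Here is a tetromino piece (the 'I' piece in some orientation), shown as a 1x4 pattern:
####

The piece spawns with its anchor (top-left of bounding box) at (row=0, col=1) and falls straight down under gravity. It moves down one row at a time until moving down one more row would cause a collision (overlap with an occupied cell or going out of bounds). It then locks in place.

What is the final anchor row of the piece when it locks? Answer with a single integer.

Answer: 3

Derivation:
Spawn at (row=0, col=1). Try each row:
  row 0: fits
  row 1: fits
  row 2: fits
  row 3: fits
  row 4: blocked -> lock at row 3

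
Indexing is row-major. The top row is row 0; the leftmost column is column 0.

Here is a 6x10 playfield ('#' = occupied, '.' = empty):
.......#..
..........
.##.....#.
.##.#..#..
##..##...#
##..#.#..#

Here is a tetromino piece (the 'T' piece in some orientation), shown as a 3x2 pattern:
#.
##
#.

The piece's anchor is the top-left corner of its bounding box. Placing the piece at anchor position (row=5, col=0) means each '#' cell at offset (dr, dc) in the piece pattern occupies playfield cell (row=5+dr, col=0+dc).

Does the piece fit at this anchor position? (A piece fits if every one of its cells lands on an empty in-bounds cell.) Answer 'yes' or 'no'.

Check each piece cell at anchor (5, 0):
  offset (0,0) -> (5,0): occupied ('#') -> FAIL
  offset (1,0) -> (6,0): out of bounds -> FAIL
  offset (1,1) -> (6,1): out of bounds -> FAIL
  offset (2,0) -> (7,0): out of bounds -> FAIL
All cells valid: no

Answer: no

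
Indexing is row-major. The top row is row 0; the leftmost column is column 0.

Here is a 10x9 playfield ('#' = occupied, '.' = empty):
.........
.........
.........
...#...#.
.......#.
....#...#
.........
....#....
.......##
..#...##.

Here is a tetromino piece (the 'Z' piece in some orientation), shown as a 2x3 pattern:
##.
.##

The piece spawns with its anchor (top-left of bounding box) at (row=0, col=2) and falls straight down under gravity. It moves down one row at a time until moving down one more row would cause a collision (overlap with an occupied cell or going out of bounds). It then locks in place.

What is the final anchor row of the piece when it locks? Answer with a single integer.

Answer: 1

Derivation:
Spawn at (row=0, col=2). Try each row:
  row 0: fits
  row 1: fits
  row 2: blocked -> lock at row 1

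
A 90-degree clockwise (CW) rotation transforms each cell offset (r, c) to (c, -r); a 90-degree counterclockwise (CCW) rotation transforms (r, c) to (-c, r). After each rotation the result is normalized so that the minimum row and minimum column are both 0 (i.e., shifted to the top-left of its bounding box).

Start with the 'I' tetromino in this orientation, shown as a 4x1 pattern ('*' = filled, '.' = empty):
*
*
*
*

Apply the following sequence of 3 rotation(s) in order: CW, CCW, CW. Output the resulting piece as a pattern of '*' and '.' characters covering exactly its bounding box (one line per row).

Start:
*
*
*
*
After rotation 1 (CW):
****
After rotation 2 (CCW):
*
*
*
*
After rotation 3 (CW):
****

Answer: ****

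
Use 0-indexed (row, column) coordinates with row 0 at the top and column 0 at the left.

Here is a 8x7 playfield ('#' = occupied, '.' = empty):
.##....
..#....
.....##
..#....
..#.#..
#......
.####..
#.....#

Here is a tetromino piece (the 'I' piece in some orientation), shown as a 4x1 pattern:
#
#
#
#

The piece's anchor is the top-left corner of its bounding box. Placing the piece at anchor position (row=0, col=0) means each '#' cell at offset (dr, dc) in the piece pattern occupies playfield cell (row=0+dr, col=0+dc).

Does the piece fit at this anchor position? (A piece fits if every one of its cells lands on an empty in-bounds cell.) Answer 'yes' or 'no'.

Answer: yes

Derivation:
Check each piece cell at anchor (0, 0):
  offset (0,0) -> (0,0): empty -> OK
  offset (1,0) -> (1,0): empty -> OK
  offset (2,0) -> (2,0): empty -> OK
  offset (3,0) -> (3,0): empty -> OK
All cells valid: yes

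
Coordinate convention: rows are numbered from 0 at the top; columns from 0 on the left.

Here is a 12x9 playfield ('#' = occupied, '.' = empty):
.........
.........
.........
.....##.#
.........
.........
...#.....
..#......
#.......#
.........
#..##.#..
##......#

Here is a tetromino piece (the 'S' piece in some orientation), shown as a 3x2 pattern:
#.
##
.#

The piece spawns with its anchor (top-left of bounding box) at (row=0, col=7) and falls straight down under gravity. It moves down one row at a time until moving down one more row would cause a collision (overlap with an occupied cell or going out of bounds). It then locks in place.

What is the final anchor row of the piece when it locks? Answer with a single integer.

Spawn at (row=0, col=7). Try each row:
  row 0: fits
  row 1: blocked -> lock at row 0

Answer: 0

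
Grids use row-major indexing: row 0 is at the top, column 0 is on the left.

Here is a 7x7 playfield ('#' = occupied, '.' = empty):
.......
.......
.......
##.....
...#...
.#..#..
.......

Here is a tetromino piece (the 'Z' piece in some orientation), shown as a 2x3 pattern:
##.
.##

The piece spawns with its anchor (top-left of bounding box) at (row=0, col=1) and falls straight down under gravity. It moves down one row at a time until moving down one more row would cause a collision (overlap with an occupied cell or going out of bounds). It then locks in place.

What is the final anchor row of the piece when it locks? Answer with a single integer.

Answer: 2

Derivation:
Spawn at (row=0, col=1). Try each row:
  row 0: fits
  row 1: fits
  row 2: fits
  row 3: blocked -> lock at row 2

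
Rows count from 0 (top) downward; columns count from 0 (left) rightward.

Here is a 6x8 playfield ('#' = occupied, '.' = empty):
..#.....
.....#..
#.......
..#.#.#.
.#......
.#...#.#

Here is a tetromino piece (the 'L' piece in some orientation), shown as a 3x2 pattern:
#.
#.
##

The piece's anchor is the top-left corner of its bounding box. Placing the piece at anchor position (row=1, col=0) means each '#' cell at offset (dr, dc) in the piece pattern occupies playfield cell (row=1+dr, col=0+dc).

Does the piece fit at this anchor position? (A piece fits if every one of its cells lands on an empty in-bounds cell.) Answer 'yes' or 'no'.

Check each piece cell at anchor (1, 0):
  offset (0,0) -> (1,0): empty -> OK
  offset (1,0) -> (2,0): occupied ('#') -> FAIL
  offset (2,0) -> (3,0): empty -> OK
  offset (2,1) -> (3,1): empty -> OK
All cells valid: no

Answer: no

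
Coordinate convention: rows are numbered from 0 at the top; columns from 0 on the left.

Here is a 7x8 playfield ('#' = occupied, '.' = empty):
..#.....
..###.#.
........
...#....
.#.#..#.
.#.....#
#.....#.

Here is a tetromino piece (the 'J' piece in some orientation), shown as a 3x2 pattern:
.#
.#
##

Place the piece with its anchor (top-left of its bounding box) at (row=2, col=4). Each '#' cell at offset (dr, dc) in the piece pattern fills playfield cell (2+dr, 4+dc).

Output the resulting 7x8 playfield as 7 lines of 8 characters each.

Fill (2+0,4+1) = (2,5)
Fill (2+1,4+1) = (3,5)
Fill (2+2,4+0) = (4,4)
Fill (2+2,4+1) = (4,5)

Answer: ..#.....
..###.#.
.....#..
...#.#..
.#.####.
.#.....#
#.....#.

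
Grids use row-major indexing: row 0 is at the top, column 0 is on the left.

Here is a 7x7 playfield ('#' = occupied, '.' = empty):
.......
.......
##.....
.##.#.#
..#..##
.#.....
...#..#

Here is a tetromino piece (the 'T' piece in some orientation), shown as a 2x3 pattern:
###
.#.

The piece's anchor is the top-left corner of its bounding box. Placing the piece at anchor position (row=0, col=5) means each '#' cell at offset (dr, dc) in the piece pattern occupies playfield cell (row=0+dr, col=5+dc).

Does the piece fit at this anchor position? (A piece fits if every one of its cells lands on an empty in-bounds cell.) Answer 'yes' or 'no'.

Answer: no

Derivation:
Check each piece cell at anchor (0, 5):
  offset (0,0) -> (0,5): empty -> OK
  offset (0,1) -> (0,6): empty -> OK
  offset (0,2) -> (0,7): out of bounds -> FAIL
  offset (1,1) -> (1,6): empty -> OK
All cells valid: no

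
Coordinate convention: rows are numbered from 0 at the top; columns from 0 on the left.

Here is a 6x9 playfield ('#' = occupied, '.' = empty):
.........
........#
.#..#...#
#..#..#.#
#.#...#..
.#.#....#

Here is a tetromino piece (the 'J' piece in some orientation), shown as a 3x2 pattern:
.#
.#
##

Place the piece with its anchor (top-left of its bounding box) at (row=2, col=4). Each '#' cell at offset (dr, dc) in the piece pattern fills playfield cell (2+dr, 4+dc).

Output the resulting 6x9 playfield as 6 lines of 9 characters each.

Fill (2+0,4+1) = (2,5)
Fill (2+1,4+1) = (3,5)
Fill (2+2,4+0) = (4,4)
Fill (2+2,4+1) = (4,5)

Answer: .........
........#
.#..##..#
#..#.##.#
#.#.###..
.#.#....#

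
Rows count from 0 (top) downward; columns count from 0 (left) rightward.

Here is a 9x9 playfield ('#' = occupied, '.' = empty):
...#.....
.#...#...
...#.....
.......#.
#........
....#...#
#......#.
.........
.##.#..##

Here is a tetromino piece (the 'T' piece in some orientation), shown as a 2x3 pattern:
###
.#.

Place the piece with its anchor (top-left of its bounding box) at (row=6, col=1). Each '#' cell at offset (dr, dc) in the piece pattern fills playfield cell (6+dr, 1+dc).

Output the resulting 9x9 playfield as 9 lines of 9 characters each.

Fill (6+0,1+0) = (6,1)
Fill (6+0,1+1) = (6,2)
Fill (6+0,1+2) = (6,3)
Fill (6+1,1+1) = (7,2)

Answer: ...#.....
.#...#...
...#.....
.......#.
#........
....#...#
####...#.
..#......
.##.#..##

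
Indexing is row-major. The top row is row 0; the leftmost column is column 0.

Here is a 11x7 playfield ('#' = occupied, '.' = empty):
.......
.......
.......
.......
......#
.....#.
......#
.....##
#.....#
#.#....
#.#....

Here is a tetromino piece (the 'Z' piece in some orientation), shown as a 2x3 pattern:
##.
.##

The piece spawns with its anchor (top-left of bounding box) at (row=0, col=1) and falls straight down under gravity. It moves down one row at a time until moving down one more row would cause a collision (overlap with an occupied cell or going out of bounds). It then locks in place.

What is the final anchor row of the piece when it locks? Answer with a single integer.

Answer: 7

Derivation:
Spawn at (row=0, col=1). Try each row:
  row 0: fits
  row 1: fits
  row 2: fits
  row 3: fits
  row 4: fits
  row 5: fits
  row 6: fits
  row 7: fits
  row 8: blocked -> lock at row 7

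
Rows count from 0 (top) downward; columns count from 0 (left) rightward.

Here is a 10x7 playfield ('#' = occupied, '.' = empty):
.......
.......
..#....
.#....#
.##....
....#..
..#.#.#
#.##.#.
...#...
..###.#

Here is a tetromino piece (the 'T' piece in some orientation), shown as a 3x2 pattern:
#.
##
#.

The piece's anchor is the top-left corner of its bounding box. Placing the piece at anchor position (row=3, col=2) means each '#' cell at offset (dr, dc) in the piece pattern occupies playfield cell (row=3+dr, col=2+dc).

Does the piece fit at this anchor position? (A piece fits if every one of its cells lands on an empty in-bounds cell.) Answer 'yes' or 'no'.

Check each piece cell at anchor (3, 2):
  offset (0,0) -> (3,2): empty -> OK
  offset (1,0) -> (4,2): occupied ('#') -> FAIL
  offset (1,1) -> (4,3): empty -> OK
  offset (2,0) -> (5,2): empty -> OK
All cells valid: no

Answer: no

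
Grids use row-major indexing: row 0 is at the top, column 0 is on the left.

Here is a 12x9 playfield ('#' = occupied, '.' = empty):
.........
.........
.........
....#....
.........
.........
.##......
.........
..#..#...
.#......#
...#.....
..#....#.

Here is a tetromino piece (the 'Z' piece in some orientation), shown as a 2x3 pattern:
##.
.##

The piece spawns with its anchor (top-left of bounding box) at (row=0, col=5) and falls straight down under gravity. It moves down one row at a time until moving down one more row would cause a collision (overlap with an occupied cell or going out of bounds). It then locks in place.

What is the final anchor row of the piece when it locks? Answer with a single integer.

Spawn at (row=0, col=5). Try each row:
  row 0: fits
  row 1: fits
  row 2: fits
  row 3: fits
  row 4: fits
  row 5: fits
  row 6: fits
  row 7: fits
  row 8: blocked -> lock at row 7

Answer: 7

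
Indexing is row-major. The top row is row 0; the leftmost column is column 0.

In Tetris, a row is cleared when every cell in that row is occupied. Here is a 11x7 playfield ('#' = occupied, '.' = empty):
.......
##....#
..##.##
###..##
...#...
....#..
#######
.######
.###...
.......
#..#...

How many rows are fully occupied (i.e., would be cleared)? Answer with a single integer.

Check each row:
  row 0: 7 empty cells -> not full
  row 1: 4 empty cells -> not full
  row 2: 3 empty cells -> not full
  row 3: 2 empty cells -> not full
  row 4: 6 empty cells -> not full
  row 5: 6 empty cells -> not full
  row 6: 0 empty cells -> FULL (clear)
  row 7: 1 empty cell -> not full
  row 8: 4 empty cells -> not full
  row 9: 7 empty cells -> not full
  row 10: 5 empty cells -> not full
Total rows cleared: 1

Answer: 1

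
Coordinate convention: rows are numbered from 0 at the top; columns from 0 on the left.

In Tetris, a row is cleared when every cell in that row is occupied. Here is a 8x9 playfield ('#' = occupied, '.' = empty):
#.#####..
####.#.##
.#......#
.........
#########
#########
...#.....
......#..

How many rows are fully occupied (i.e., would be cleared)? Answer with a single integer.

Check each row:
  row 0: 3 empty cells -> not full
  row 1: 2 empty cells -> not full
  row 2: 7 empty cells -> not full
  row 3: 9 empty cells -> not full
  row 4: 0 empty cells -> FULL (clear)
  row 5: 0 empty cells -> FULL (clear)
  row 6: 8 empty cells -> not full
  row 7: 8 empty cells -> not full
Total rows cleared: 2

Answer: 2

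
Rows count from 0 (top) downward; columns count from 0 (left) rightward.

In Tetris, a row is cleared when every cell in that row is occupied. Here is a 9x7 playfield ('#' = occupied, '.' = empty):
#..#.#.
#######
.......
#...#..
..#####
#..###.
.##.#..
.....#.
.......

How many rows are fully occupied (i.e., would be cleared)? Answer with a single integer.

Answer: 1

Derivation:
Check each row:
  row 0: 4 empty cells -> not full
  row 1: 0 empty cells -> FULL (clear)
  row 2: 7 empty cells -> not full
  row 3: 5 empty cells -> not full
  row 4: 2 empty cells -> not full
  row 5: 3 empty cells -> not full
  row 6: 4 empty cells -> not full
  row 7: 6 empty cells -> not full
  row 8: 7 empty cells -> not full
Total rows cleared: 1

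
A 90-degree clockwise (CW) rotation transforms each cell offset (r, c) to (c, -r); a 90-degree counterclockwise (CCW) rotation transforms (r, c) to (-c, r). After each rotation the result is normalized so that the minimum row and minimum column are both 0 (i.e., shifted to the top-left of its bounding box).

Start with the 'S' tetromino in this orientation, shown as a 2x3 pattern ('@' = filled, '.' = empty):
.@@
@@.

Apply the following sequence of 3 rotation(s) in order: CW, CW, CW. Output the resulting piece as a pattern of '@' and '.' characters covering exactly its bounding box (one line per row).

Answer: @.
@@
.@

Derivation:
Start:
.@@
@@.
After rotation 1 (CW):
@.
@@
.@
After rotation 2 (CW):
.@@
@@.
After rotation 3 (CW):
@.
@@
.@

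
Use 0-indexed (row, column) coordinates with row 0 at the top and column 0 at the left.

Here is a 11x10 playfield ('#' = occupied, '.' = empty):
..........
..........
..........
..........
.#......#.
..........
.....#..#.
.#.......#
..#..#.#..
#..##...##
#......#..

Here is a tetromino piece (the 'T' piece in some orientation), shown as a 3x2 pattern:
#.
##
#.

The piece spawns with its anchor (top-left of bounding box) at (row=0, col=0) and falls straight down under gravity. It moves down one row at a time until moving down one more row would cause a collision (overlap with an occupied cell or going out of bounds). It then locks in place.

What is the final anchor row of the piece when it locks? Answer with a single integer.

Answer: 2

Derivation:
Spawn at (row=0, col=0). Try each row:
  row 0: fits
  row 1: fits
  row 2: fits
  row 3: blocked -> lock at row 2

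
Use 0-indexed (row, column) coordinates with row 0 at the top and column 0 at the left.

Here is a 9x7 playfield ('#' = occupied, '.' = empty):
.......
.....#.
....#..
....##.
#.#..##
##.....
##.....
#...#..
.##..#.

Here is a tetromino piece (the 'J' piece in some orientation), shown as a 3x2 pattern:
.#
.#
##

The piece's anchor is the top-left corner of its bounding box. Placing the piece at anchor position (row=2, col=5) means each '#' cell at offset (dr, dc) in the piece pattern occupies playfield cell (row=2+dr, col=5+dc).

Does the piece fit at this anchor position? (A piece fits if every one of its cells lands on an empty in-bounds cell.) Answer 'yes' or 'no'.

Check each piece cell at anchor (2, 5):
  offset (0,1) -> (2,6): empty -> OK
  offset (1,1) -> (3,6): empty -> OK
  offset (2,0) -> (4,5): occupied ('#') -> FAIL
  offset (2,1) -> (4,6): occupied ('#') -> FAIL
All cells valid: no

Answer: no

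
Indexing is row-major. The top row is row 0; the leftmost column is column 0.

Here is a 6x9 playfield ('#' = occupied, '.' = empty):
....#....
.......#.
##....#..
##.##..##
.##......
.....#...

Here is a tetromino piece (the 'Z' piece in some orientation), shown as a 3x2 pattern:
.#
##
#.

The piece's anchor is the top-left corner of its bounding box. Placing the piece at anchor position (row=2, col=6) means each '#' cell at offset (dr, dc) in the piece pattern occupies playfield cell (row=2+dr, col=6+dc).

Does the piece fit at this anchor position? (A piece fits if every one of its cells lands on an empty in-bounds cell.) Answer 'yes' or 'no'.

Check each piece cell at anchor (2, 6):
  offset (0,1) -> (2,7): empty -> OK
  offset (1,0) -> (3,6): empty -> OK
  offset (1,1) -> (3,7): occupied ('#') -> FAIL
  offset (2,0) -> (4,6): empty -> OK
All cells valid: no

Answer: no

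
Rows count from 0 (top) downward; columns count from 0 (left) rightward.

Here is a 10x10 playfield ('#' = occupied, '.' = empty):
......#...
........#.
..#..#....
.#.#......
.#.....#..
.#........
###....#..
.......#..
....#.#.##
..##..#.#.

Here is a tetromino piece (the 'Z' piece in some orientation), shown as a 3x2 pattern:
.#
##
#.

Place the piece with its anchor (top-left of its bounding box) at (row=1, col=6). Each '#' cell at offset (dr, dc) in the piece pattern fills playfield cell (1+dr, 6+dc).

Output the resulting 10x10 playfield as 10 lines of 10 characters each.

Answer: ......#...
.......##.
..#..###..
.#.#..#...
.#.....#..
.#........
###....#..
.......#..
....#.#.##
..##..#.#.

Derivation:
Fill (1+0,6+1) = (1,7)
Fill (1+1,6+0) = (2,6)
Fill (1+1,6+1) = (2,7)
Fill (1+2,6+0) = (3,6)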